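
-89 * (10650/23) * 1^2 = -947850/23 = -41210.87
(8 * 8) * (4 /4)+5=69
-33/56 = -0.59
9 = 9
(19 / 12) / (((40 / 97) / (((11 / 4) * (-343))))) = -6953639 / 1920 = -3621.69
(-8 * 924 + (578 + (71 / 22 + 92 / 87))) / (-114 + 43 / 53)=690791135 / 11482086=60.16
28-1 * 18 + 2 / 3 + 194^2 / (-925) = -83308 / 2775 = -30.02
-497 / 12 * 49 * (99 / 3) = -267883 / 4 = -66970.75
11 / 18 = 0.61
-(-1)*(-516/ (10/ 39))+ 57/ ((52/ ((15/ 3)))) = -521799/ 260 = -2006.92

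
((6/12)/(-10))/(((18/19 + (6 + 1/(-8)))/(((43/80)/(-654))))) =817/135639600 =0.00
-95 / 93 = -1.02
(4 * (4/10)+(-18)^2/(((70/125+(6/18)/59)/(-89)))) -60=-638727376/12515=-51036.95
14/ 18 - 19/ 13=-80/ 117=-0.68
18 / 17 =1.06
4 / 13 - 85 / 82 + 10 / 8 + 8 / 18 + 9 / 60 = 53513 / 47970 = 1.12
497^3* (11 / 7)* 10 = 1929140290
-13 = -13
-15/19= -0.79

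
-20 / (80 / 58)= -14.50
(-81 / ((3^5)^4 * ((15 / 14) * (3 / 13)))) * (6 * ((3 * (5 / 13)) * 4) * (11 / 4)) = -308 / 43046721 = -0.00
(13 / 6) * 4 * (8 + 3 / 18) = 637 / 9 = 70.78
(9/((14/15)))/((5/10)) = 19.29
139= 139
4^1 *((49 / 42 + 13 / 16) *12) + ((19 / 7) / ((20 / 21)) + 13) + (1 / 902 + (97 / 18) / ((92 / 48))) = 113.66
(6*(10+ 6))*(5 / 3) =160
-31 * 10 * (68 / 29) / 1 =-726.90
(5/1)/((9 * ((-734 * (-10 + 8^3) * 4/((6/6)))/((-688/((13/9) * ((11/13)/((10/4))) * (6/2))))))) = 0.00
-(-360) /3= 120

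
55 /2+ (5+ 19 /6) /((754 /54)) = 10588 /377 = 28.08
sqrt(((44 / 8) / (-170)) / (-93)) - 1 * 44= -44 + sqrt(86955) / 15810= -43.98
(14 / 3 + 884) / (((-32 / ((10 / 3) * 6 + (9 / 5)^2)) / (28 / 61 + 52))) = -6195784 / 183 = -33856.74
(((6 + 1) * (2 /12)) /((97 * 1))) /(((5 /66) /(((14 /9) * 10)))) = 2156 /873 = 2.47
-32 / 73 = -0.44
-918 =-918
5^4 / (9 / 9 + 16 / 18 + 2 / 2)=5625 / 26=216.35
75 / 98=0.77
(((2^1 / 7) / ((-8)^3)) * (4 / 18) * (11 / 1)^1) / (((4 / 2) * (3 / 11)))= -121 / 48384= -0.00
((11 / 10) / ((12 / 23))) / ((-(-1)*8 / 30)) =253 / 32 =7.91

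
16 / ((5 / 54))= 864 / 5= 172.80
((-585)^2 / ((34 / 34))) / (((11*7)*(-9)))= -38025 / 77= -493.83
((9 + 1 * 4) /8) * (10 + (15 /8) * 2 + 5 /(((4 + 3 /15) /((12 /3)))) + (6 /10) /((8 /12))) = 31.54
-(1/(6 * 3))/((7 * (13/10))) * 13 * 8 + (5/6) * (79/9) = 2525/378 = 6.68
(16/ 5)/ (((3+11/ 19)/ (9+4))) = 988/ 85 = 11.62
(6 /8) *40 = 30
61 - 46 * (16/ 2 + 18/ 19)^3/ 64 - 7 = -460.83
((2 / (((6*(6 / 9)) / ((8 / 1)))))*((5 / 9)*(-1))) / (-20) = 1 / 9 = 0.11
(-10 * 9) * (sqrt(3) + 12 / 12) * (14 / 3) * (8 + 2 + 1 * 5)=-6300 * sqrt(3)-6300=-17211.92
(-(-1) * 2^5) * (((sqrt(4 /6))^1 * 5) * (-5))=-800 * sqrt(6) /3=-653.20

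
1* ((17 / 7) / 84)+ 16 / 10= 1.63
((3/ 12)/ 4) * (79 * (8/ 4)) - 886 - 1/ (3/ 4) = -21059/ 24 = -877.46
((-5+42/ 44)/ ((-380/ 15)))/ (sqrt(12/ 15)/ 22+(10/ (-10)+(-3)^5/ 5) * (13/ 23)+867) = 32586940155/ 171203464773472-706215 * sqrt(5)/ 171203464773472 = 0.00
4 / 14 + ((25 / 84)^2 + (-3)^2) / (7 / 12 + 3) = 71353 / 25284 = 2.82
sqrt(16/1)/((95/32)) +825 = 78503/95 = 826.35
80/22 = 40/11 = 3.64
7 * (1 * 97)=679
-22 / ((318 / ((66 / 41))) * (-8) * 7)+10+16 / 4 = 851937 / 60844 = 14.00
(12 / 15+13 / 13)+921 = 4614 / 5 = 922.80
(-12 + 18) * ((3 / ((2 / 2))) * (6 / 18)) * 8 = 48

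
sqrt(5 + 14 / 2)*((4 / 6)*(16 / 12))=16*sqrt(3) / 9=3.08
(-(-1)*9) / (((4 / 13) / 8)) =234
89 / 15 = 5.93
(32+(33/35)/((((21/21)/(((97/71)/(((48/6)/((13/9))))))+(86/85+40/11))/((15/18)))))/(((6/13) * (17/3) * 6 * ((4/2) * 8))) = 19974331143/156280716032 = 0.13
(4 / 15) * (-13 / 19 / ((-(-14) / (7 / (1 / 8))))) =-208 / 285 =-0.73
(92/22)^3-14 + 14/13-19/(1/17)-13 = -275.79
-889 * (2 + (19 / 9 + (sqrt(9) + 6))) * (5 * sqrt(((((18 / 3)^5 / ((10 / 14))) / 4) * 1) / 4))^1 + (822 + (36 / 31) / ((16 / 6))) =50991 / 62 - 104902 * sqrt(210) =-1519351.97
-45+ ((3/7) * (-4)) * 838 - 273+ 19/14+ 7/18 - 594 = -147850/63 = -2346.83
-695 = -695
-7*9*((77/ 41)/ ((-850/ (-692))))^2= -44717158332/ 303630625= -147.27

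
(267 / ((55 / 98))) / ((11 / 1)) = 43.25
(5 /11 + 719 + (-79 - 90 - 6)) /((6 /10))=29945 /33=907.42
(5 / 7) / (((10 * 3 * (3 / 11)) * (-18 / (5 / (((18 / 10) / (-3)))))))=275 / 6804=0.04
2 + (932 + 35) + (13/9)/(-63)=549410/567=968.98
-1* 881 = -881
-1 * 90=-90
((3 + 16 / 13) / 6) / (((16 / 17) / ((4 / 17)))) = 55 / 312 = 0.18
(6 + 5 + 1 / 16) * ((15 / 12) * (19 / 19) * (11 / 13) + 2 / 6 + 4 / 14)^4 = 663140250264539 / 7583842086912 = 87.44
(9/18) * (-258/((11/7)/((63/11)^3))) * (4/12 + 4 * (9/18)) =-35984.50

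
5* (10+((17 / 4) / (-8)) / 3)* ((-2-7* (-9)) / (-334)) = -287615 / 32064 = -8.97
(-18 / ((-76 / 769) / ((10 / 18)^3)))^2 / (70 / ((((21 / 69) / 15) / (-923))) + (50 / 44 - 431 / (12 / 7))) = -101640171875 / 331882876182159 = -0.00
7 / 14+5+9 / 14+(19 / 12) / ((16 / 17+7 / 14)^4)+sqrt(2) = 7.92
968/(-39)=-968/39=-24.82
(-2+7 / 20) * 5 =-33 / 4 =-8.25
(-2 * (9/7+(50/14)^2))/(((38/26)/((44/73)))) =-787072/67963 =-11.58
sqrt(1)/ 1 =1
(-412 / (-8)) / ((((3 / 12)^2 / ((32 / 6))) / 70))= 922880 / 3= 307626.67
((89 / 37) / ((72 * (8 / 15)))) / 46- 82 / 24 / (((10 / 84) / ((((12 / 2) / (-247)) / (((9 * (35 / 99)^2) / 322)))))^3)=680842.02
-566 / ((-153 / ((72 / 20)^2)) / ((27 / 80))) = 16.18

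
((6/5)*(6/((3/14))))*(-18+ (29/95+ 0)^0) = -571.20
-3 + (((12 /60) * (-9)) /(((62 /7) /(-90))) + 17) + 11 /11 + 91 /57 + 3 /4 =251881 /7068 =35.64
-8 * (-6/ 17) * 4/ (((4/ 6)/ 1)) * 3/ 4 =216/ 17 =12.71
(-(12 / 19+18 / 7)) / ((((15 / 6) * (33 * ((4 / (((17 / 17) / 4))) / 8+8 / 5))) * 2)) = -0.01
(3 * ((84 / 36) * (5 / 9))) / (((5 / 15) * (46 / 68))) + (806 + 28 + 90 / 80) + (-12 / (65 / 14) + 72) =33073709 / 35880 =921.79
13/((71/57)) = 741/71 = 10.44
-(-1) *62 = 62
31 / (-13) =-31 / 13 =-2.38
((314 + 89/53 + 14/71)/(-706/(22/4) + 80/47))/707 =-614528431/174216318444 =-0.00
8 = 8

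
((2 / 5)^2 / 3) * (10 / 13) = 8 / 195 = 0.04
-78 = -78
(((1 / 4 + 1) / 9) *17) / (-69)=-85 / 2484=-0.03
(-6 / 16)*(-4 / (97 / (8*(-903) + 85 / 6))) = -43259 / 388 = -111.49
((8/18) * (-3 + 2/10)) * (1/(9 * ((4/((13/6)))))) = -91/1215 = -0.07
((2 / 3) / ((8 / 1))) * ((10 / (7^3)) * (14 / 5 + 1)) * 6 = 19 / 343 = 0.06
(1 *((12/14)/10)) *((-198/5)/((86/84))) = -3564/1075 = -3.32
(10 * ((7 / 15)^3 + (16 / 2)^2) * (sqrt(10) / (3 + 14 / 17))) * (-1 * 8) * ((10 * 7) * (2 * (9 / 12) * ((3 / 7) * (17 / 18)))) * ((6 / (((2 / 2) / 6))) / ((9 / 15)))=-2000740064 * sqrt(10) / 585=-10815206.17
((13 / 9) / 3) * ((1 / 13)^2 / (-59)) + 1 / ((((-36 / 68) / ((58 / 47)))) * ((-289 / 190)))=25356221 / 16546491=1.53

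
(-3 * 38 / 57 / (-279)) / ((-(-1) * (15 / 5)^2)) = 2 / 2511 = 0.00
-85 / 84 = -1.01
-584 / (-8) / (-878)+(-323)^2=91600789 / 878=104328.92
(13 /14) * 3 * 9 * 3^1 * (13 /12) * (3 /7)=13689 /392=34.92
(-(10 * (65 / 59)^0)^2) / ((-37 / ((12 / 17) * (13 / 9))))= 5200 / 1887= 2.76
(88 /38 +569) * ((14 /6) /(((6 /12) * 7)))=21710 /57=380.88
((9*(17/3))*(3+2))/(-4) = -63.75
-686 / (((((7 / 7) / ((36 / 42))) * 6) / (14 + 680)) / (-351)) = 23872212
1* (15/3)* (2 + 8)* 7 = 350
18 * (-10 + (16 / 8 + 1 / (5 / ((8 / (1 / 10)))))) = 144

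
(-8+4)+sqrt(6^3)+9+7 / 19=102 / 19+6 * sqrt(6)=20.07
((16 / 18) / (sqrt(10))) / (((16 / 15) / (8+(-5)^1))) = sqrt(10) / 4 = 0.79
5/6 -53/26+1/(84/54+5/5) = -730/897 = -0.81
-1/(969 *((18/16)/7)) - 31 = -270407/8721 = -31.01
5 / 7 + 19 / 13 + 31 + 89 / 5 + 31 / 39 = 70667 / 1365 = 51.77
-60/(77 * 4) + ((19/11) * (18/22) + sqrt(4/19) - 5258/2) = -2225731/847 + 2 * sqrt(19)/19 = -2627.32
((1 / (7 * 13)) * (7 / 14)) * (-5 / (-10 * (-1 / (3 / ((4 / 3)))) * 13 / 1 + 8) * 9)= -405 / 107744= -0.00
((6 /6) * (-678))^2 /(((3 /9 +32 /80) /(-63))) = -434401380 /11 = -39491034.55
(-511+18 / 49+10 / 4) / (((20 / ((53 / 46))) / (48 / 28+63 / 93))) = -1369766079 / 19564720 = -70.01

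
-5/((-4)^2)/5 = -1/16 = -0.06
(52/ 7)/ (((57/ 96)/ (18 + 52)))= 16640/ 19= 875.79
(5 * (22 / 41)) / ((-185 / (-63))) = 1386 / 1517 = 0.91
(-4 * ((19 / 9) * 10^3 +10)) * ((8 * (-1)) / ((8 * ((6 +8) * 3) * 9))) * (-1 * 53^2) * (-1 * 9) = 107247620 / 189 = 567447.72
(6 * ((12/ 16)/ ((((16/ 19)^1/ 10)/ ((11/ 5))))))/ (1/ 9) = 16929/ 16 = 1058.06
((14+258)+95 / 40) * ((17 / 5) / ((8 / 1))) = 7463 / 64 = 116.61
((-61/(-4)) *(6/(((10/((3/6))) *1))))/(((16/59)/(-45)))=-97173/128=-759.16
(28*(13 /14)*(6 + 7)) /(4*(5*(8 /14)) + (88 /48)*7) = 14196 /1019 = 13.93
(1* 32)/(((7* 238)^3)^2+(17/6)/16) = 3072/2052679832757991643153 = 0.00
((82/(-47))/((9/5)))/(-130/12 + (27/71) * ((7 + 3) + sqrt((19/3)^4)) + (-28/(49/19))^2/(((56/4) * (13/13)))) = -19969460/342886197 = -0.06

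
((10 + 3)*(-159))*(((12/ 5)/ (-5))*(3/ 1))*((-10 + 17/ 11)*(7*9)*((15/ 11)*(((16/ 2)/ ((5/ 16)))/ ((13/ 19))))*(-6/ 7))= 209730290688/ 3025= 69332327.50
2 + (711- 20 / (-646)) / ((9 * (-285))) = 1427327 / 828495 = 1.72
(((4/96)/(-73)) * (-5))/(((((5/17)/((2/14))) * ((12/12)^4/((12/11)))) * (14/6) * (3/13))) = 221/78694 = 0.00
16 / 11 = 1.45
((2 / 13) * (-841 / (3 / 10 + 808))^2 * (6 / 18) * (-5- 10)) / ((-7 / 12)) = 8487372000 / 5945474899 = 1.43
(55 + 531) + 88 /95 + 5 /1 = 56233 /95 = 591.93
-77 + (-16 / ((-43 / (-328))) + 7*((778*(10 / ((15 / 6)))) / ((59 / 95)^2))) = 8424031921 / 149683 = 56279.15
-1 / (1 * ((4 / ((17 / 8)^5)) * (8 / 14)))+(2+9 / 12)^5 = 72519113 / 524288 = 138.32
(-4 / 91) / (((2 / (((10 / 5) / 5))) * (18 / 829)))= -1658 / 4095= -0.40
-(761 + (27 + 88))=-876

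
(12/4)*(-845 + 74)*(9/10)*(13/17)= -270621/170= -1591.89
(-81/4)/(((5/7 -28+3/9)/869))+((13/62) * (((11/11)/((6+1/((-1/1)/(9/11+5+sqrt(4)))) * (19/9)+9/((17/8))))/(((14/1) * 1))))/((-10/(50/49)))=5249570947533/8040419408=652.90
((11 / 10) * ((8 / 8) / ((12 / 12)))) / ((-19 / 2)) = -11 / 95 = -0.12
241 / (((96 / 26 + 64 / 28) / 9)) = 197379 / 544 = 362.83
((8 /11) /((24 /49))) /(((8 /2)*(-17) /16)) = -196 /561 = -0.35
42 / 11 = 3.82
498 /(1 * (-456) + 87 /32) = -5312 /4835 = -1.10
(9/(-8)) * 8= -9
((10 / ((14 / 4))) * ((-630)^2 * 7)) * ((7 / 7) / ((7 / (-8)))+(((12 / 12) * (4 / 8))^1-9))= -76545000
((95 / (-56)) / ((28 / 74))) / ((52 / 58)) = -101935 / 20384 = -5.00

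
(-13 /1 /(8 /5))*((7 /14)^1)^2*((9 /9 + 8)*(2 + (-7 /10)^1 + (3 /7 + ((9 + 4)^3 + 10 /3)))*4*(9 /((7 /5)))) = -811569915 /784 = -1035165.71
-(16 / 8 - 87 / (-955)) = -1997 / 955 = -2.09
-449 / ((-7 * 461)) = 449 / 3227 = 0.14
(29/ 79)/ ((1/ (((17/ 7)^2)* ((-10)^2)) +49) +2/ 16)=0.01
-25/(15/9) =-15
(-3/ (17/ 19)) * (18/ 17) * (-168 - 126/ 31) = 5472684/ 8959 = 610.86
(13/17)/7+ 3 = 370/119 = 3.11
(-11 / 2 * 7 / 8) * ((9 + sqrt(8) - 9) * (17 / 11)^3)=-50.24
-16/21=-0.76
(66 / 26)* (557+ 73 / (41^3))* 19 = 24069946890 / 895973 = 26864.59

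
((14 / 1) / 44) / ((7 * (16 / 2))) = 1 / 176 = 0.01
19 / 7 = 2.71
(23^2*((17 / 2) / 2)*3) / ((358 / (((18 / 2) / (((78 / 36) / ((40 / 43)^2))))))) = 291373200 / 4302623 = 67.72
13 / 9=1.44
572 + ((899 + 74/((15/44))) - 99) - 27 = 23431/15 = 1562.07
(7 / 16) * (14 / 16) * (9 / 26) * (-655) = -288855 / 3328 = -86.80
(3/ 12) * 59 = 59/ 4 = 14.75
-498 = -498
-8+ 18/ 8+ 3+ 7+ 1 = 21/ 4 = 5.25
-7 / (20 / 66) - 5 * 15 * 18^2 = -24323.10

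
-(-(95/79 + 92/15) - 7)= 16988/1185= 14.34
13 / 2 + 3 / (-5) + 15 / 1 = 209 / 10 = 20.90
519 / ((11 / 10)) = 5190 / 11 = 471.82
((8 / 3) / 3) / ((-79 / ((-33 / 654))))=44 / 77499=0.00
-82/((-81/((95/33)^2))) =740050/88209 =8.39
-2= -2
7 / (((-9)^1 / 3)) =-7 / 3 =-2.33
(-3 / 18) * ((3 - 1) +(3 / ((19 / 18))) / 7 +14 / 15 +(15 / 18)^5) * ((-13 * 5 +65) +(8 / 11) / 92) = -19346029 / 3924819360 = -0.00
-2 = -2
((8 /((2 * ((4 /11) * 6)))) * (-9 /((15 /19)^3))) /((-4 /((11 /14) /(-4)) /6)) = -829939 /84000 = -9.88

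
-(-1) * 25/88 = 25/88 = 0.28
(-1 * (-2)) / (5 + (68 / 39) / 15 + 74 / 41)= 47970 / 166003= 0.29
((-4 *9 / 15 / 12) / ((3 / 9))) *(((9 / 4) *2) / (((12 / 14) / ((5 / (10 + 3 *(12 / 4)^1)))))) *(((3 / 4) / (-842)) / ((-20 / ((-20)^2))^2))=4725 / 15998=0.30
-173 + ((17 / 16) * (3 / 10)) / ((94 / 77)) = -2597993 / 15040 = -172.74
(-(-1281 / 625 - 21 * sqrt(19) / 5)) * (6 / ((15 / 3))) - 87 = -264189 / 3125+126 * sqrt(19) / 25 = -62.57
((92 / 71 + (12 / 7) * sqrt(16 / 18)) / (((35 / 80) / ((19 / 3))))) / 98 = 13984 / 73059 + 1216 * sqrt(2) / 7203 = 0.43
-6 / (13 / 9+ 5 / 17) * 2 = -918 / 133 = -6.90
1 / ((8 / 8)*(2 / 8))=4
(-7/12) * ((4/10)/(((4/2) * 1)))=-7/60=-0.12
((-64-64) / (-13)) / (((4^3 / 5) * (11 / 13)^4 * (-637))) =-1690 / 717409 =-0.00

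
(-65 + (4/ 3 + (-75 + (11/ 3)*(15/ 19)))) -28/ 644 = -178054/ 1311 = -135.82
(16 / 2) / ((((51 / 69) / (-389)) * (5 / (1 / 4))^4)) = -8947 / 340000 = -0.03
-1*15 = -15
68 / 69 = 0.99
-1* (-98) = 98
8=8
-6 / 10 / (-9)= 1 / 15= 0.07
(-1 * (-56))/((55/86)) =4816/55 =87.56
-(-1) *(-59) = -59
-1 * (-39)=39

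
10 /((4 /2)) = 5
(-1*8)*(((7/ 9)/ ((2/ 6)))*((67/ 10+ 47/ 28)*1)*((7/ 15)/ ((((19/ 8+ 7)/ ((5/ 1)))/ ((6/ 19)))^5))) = -5739905024/ 580335703125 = -0.01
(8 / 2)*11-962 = -918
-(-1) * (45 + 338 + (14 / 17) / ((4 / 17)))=773 / 2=386.50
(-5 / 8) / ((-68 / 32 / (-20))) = -100 / 17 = -5.88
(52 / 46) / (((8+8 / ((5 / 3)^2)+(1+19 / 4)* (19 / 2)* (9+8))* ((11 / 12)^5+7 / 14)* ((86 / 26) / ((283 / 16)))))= 0.01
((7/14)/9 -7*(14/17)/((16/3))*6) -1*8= -14.43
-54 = -54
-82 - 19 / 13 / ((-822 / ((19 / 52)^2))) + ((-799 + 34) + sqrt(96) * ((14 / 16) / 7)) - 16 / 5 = -122832372649 / 144474720 + sqrt(6) / 2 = -848.98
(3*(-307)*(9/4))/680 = -8289/2720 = -3.05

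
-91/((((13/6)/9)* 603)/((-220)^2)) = -30340.30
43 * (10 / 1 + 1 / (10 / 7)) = 4601 / 10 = 460.10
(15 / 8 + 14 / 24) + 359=361.46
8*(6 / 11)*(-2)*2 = -192 / 11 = -17.45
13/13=1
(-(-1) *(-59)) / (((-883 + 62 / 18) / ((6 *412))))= 328158 / 1979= 165.82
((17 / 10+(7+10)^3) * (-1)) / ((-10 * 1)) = 49147 / 100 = 491.47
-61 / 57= -1.07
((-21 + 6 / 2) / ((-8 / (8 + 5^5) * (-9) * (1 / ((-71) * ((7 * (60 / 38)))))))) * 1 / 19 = 23356515 / 722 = 32349.74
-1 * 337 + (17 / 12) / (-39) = -157733 / 468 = -337.04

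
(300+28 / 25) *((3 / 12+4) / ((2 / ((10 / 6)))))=15997 / 15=1066.47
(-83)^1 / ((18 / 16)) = -73.78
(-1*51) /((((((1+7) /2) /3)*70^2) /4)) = -153 /4900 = -0.03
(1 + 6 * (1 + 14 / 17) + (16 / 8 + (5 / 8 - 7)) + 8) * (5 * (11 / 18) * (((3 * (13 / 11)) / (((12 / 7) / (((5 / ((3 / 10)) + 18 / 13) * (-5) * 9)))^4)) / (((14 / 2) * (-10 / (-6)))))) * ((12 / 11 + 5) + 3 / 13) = 2236667510640640000 / 485537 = 4606585101940.00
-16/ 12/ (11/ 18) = -24/ 11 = -2.18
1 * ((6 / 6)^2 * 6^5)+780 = 8556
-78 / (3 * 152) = -13 / 76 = -0.17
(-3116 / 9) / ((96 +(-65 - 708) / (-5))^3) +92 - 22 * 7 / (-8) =7878719656385 / 70819965972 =111.25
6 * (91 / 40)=13.65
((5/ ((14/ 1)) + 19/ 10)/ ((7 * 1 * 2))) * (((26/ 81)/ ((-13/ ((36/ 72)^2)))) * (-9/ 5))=79/ 44100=0.00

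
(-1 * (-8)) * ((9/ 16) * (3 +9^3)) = 3294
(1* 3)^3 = 27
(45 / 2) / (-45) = -1 / 2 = -0.50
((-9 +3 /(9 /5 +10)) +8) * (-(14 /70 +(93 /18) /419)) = 58718 /370815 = 0.16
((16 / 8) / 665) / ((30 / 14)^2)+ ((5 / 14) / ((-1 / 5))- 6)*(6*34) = -237647152 / 149625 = -1588.29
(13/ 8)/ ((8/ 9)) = 1.83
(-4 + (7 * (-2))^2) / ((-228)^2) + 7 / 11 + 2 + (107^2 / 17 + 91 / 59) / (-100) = -2455509197 / 597436950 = -4.11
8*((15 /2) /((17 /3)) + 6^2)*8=40608 /17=2388.71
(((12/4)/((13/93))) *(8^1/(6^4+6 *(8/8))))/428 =3/9737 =0.00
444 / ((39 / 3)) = 444 / 13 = 34.15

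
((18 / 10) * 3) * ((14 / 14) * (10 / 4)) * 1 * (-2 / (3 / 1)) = -9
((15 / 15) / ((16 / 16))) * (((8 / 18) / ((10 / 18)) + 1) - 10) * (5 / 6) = -41 / 6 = -6.83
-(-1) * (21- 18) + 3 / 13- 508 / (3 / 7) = -1182.10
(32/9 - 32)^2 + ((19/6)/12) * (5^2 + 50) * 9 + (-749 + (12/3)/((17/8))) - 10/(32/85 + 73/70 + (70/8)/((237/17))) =235.21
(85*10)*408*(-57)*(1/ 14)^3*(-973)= 343462050/ 49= 7009429.59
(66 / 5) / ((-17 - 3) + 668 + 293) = 66 / 4705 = 0.01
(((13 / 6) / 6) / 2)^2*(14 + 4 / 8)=4901 / 10368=0.47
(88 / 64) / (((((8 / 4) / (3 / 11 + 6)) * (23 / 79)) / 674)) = 79869 / 8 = 9983.62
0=0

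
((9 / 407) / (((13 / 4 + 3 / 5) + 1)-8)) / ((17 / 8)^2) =-1280 / 823361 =-0.00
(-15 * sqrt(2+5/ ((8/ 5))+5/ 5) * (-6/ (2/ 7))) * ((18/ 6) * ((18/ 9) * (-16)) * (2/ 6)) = -17640 * sqrt(2) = -24946.73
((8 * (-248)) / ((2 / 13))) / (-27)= 12896 / 27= 477.63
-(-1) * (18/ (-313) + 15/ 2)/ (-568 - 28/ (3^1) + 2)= -13977/ 1080476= -0.01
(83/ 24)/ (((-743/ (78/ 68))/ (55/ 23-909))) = 5624827/ 1162052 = 4.84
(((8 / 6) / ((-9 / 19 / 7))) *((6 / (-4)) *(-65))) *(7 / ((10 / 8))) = -96824 / 9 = -10758.22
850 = 850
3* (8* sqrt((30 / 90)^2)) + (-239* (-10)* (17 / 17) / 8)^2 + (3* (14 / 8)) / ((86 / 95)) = 61414569 / 688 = 89265.36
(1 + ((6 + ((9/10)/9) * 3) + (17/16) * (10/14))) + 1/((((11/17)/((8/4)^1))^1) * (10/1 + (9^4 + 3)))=163186061/20247920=8.06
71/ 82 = 0.87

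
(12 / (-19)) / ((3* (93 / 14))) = -56 / 1767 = -0.03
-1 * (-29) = 29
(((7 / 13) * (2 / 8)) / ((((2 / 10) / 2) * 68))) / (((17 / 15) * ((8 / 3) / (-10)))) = -7875 / 120224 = -0.07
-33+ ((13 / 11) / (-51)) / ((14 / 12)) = -43223 / 1309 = -33.02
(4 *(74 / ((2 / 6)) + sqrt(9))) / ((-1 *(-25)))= 36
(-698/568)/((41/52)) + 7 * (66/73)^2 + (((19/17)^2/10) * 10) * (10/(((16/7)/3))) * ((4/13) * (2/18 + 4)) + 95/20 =20737999755217/699375423396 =29.65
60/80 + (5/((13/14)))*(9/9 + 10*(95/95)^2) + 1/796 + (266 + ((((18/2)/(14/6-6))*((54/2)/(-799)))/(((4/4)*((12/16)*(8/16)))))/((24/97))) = 14864451977/45474286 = 326.88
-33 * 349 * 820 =-9443940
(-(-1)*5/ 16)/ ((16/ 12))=15/ 64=0.23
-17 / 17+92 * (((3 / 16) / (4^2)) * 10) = 313 / 32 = 9.78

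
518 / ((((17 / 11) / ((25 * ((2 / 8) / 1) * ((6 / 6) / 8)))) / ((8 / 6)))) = 71225 / 204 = 349.14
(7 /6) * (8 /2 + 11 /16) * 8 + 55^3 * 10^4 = 6655000175 /4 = 1663750043.75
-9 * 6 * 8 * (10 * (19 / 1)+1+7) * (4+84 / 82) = -429766.24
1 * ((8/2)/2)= 2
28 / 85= 0.33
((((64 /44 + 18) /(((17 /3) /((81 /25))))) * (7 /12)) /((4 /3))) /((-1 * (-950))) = 182007 /35530000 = 0.01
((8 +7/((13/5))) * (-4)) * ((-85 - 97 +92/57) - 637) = 25904596/741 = 34958.97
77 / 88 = 7 / 8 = 0.88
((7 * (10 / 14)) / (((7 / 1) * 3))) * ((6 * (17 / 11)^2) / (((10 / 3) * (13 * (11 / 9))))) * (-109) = -850527 / 121121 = -7.02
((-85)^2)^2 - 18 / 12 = 104401247 / 2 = 52200623.50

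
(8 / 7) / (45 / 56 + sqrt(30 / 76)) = 3648 / 997 - 1792* sqrt(570) / 14955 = 0.80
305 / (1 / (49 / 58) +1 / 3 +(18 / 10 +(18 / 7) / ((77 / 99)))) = 224175 / 4868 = 46.05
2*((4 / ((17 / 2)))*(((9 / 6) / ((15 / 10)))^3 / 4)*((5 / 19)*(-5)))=-100 / 323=-0.31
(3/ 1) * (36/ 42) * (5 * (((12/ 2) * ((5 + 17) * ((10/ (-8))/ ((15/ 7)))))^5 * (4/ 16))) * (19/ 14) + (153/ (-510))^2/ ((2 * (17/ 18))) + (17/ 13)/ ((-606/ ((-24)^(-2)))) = -22771469581172522233/ 1928534400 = -11807655378.70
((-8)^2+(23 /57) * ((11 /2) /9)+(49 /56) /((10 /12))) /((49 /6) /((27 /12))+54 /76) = 669943 /44530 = 15.04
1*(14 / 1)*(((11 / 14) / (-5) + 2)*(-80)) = -2064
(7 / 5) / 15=7 / 75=0.09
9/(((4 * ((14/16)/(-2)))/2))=-72/7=-10.29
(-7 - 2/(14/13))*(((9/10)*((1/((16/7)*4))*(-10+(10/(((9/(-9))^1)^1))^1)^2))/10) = -279/8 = -34.88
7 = 7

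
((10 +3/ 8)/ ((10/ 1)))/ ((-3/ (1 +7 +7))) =-83/ 16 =-5.19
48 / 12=4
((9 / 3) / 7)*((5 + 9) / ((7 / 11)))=66 / 7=9.43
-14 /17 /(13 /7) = -98 /221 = -0.44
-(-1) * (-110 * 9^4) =-721710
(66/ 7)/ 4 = 33/ 14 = 2.36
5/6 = 0.83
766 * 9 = 6894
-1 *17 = -17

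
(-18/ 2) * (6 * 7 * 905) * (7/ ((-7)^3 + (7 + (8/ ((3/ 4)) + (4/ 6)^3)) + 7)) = 7529.41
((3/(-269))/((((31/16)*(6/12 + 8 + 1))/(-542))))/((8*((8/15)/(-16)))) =-195120/158441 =-1.23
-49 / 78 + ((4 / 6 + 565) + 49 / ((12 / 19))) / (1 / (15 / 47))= 1500599 / 7332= 204.66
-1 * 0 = 0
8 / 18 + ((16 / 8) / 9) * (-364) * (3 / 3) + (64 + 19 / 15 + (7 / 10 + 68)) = 4817 / 90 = 53.52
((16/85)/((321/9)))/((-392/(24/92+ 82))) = -11352/10250065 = -0.00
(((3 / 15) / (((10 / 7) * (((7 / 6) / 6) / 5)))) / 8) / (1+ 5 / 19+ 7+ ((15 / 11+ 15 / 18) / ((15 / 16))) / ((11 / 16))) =186219 / 4830020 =0.04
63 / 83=0.76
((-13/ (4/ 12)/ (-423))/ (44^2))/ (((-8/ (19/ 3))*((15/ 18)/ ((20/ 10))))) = -247/ 2729760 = -0.00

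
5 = 5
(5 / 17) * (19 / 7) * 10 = 950 / 119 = 7.98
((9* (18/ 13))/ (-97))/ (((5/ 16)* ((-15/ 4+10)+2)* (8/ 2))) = -0.01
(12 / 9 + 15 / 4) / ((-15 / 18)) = -6.10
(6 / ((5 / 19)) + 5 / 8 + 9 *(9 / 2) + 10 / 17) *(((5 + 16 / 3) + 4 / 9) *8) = 1418431 / 255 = 5562.47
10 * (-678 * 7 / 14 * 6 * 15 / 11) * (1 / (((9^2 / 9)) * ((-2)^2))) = -8475 / 11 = -770.45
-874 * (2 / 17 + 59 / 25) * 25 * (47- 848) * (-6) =-4423067532 / 17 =-260180443.06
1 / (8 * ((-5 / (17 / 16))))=-17 / 640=-0.03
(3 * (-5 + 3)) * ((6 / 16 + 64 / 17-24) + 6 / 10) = 39291 / 340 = 115.56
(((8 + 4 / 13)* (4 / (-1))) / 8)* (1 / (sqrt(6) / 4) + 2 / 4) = -36* sqrt(6) / 13 -27 / 13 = -8.86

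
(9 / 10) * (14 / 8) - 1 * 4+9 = 263 / 40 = 6.58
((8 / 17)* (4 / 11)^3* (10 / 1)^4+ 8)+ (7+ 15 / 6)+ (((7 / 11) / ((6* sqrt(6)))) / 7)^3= sqrt(6) / 10349856+ 11031945 / 45254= 243.78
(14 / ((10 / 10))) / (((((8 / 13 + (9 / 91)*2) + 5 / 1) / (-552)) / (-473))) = 14462448 / 23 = 628802.09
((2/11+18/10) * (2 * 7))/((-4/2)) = -763/55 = -13.87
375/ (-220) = -75/ 44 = -1.70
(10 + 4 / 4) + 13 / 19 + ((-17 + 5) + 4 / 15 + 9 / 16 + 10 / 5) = 2.51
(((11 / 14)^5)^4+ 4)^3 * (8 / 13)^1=2900915990997760804813571595564065407602654872236235278526864779047125 / 73213666007137081584066528004119486450653970239168519727528512847872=39.62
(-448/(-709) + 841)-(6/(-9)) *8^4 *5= 30830791/2127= 14494.97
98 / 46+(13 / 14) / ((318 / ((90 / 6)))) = 2.17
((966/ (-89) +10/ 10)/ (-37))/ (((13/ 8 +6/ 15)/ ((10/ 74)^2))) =877000/ 365157477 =0.00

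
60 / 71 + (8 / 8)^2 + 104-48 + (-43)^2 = 135386 / 71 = 1906.85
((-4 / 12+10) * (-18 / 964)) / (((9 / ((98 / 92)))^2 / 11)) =-765919 / 27537624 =-0.03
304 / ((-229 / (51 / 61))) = -15504 / 13969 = -1.11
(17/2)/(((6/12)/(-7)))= -119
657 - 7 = 650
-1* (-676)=676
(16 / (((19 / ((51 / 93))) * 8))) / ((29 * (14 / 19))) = 17 / 6293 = 0.00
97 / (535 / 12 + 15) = 1164 / 715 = 1.63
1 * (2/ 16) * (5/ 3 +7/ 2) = 31/ 48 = 0.65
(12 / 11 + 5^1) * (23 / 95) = 1541 / 1045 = 1.47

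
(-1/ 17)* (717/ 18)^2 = -57121/ 612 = -93.33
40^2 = 1600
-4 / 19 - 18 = -346 / 19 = -18.21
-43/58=-0.74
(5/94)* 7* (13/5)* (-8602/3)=-391391/141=-2775.82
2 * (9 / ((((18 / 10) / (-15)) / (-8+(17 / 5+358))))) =-53010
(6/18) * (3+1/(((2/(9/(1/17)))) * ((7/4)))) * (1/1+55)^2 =48832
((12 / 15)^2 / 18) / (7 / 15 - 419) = -4 / 47085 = -0.00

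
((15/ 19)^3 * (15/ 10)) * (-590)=-2986875/ 6859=-435.47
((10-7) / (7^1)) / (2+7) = 1 / 21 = 0.05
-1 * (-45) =45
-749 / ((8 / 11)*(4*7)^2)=-1177 / 896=-1.31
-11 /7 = -1.57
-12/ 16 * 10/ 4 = -15/ 8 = -1.88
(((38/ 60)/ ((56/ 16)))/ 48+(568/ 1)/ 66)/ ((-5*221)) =-477329/ 61261200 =-0.01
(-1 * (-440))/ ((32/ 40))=550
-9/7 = -1.29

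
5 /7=0.71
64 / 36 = 16 / 9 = 1.78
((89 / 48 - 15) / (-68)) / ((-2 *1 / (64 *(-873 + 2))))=549601 / 102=5388.25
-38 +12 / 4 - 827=-862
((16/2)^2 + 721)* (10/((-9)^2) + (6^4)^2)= 106798391210/81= 1318498656.91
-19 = -19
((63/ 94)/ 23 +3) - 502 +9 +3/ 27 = -9531691/ 19458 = -489.86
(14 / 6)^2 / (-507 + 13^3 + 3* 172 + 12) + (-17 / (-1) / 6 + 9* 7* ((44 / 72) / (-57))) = 2.16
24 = 24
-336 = -336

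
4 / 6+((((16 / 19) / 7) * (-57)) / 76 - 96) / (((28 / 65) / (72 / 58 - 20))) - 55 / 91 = 4406098369 / 1052961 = 4184.48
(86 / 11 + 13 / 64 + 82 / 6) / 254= 45805 / 536448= 0.09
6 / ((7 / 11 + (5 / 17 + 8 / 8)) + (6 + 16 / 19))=21318 / 31169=0.68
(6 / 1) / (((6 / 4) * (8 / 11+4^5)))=11 / 2818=0.00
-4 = -4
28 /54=14 /27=0.52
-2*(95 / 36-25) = 805 / 18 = 44.72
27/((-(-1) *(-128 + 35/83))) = -2241/10589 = -0.21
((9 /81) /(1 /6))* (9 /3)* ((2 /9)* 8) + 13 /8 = 373 /72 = 5.18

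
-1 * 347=-347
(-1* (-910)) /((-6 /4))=-1820 /3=-606.67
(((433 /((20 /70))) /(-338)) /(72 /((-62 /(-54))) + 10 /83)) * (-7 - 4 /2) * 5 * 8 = 350944335 /13660439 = 25.69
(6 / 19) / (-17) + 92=29710 / 323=91.98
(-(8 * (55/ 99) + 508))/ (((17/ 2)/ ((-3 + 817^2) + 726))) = -6163587488/ 153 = -40284885.54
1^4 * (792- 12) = 780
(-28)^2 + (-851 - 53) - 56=-176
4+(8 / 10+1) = 29 / 5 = 5.80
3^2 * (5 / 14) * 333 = 14985 / 14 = 1070.36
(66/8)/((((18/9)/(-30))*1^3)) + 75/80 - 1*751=-13981/16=-873.81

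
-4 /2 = -2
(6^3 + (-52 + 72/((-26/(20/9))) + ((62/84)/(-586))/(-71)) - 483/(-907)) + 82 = 4952812306381/20604206532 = 240.38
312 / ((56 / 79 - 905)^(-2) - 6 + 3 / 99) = -4378829358618 / 83782945507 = -52.26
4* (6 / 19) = 24 / 19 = 1.26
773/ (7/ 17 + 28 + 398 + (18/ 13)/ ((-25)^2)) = 106770625/ 58898431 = 1.81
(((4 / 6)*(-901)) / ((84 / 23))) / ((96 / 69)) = -476629 / 4032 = -118.21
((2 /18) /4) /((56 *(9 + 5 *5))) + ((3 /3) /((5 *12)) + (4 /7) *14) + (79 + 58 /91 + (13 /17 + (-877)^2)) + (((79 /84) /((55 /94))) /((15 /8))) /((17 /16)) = 188492926243879 /245044800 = 769218.23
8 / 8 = 1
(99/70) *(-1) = -99/70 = -1.41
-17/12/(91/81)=-459/364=-1.26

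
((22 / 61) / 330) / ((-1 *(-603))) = 1 / 551745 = 0.00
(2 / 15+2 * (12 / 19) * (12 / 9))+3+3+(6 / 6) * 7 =4223 / 285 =14.82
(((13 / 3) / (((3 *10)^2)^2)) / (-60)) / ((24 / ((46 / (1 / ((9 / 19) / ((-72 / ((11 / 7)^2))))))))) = 36179 / 13031020800000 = 0.00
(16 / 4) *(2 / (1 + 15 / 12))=32 / 9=3.56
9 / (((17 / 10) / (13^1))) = 1170 / 17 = 68.82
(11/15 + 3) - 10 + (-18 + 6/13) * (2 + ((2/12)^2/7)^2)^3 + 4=-197782051848843263/1387188102343680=-142.58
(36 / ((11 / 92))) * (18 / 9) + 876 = 16260 / 11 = 1478.18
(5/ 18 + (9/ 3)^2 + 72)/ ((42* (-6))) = -209/ 648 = -0.32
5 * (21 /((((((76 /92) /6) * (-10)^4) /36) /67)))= 873747 /4750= 183.95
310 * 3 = 930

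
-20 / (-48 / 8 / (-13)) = -130 / 3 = -43.33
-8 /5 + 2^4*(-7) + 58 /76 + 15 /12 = -42403 /380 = -111.59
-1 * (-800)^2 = -640000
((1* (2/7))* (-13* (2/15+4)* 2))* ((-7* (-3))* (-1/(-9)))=-3224/45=-71.64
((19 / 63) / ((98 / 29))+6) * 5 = 187975 / 6174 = 30.45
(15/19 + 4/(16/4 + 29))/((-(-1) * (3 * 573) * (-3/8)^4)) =2338816/87302853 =0.03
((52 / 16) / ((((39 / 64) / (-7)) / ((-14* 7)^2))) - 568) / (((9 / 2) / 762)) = -547294816 / 9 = -60810535.11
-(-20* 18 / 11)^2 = -129600 / 121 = -1071.07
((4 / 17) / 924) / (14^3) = 1 / 10775688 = 0.00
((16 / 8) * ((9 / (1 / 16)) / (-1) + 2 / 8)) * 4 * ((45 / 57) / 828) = -125 / 114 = -1.10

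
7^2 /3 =49 /3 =16.33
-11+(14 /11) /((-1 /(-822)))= 11387 /11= 1035.18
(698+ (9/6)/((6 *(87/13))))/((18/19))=4615423/6264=736.82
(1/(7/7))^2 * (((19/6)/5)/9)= 19/270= 0.07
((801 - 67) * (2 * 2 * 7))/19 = 20552/19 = 1081.68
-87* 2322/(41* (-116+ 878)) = -33669/5207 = -6.47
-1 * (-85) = 85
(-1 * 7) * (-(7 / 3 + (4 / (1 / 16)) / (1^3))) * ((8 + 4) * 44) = 245168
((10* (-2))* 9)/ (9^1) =-20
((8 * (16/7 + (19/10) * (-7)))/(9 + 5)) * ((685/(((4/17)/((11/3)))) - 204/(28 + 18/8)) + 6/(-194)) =-11032619617/164318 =-67141.88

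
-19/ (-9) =19/ 9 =2.11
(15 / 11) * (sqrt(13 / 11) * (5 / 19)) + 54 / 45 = 75 * sqrt(143) / 2299 + 6 / 5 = 1.59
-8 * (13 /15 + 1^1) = -224 /15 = -14.93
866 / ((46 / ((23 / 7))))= 61.86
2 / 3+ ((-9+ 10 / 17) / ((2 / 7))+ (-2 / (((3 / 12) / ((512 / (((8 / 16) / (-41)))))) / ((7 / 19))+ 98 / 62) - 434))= -2726395860025 / 5875348818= -464.04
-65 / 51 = -1.27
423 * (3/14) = 1269/14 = 90.64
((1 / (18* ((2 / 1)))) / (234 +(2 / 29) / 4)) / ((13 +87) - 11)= 29 / 21743946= 0.00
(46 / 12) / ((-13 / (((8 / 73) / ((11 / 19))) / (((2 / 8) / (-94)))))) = 657248 / 31317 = 20.99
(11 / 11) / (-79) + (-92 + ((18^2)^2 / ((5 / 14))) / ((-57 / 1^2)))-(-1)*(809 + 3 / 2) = -66617809 / 15010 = -4438.23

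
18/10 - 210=-1041/5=-208.20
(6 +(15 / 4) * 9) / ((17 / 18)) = 1431 / 34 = 42.09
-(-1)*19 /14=19 /14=1.36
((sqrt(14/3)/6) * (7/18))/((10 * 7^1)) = sqrt(42)/3240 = 0.00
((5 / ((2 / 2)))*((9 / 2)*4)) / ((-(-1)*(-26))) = -45 / 13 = -3.46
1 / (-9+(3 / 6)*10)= -1 / 4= -0.25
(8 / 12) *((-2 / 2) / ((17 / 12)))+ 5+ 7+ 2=230 / 17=13.53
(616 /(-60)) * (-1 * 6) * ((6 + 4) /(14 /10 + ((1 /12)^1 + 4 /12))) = 36960 /109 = 339.08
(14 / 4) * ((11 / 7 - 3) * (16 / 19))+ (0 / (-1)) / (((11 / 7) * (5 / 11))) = -80 / 19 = -4.21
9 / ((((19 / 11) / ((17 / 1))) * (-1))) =-1683 / 19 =-88.58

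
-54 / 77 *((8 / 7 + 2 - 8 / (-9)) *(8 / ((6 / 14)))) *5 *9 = -182880 / 77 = -2375.06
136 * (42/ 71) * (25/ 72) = 5950/ 213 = 27.93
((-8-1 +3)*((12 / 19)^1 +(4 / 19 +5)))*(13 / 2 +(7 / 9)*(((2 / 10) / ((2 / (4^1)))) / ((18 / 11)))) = -200503 / 855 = -234.51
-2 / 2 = -1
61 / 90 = 0.68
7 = 7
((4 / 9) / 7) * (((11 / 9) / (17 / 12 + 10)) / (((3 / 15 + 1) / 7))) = 440 / 11097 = 0.04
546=546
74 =74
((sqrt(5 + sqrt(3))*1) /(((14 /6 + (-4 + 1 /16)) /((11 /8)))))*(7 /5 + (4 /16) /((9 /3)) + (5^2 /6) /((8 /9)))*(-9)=13329*sqrt(sqrt(3) + 5) /280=123.51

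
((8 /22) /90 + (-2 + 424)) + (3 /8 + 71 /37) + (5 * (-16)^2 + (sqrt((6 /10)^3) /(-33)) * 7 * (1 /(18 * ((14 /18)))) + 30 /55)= 249793657 /146520 - sqrt(15) /550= 1704.84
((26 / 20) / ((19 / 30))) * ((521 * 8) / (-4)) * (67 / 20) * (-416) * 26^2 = 191419934784 / 95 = 2014946681.94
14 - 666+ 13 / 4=-2595 / 4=-648.75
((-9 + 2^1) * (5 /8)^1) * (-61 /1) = 2135 /8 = 266.88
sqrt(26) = 5.10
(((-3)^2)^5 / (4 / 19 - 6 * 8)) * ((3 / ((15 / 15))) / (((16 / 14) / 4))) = -23560551 / 1816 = -12973.87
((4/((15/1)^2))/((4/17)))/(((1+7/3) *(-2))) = -17/1500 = -0.01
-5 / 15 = -0.33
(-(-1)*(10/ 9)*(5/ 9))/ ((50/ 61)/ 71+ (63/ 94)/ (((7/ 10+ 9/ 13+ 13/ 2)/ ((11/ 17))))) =1314978220/ 141647157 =9.28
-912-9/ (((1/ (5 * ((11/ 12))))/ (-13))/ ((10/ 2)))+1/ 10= 35387/ 20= 1769.35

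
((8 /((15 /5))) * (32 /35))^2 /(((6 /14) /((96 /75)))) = 2097152 /118125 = 17.75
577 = 577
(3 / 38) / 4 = 3 / 152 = 0.02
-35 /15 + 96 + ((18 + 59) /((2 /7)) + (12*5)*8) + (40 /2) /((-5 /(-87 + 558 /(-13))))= 106303 /78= 1362.86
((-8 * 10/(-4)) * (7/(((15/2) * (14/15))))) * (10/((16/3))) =75/2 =37.50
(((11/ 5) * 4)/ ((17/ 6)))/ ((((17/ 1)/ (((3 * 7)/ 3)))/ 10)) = 3696/ 289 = 12.79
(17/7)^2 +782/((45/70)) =539053/441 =1222.34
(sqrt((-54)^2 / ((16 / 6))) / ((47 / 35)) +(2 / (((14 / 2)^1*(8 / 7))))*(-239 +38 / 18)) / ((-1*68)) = 533 / 612 -945*sqrt(6) / 6392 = 0.51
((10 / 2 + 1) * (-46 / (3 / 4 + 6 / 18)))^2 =10969344 / 169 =64907.36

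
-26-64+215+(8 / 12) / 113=42377 / 339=125.01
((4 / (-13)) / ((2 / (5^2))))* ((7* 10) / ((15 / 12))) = -215.38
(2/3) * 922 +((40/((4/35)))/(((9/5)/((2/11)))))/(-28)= 60727/99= 613.40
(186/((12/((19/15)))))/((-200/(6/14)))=-0.04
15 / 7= 2.14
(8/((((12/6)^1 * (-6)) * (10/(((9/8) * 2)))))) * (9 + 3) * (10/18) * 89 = -89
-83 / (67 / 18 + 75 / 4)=-2988 / 809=-3.69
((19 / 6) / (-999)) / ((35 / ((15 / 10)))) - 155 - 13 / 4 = -5533216 / 34965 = -158.25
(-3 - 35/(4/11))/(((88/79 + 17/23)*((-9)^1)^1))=721349/121212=5.95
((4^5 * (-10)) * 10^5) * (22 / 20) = -1126400000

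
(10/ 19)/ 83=10/ 1577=0.01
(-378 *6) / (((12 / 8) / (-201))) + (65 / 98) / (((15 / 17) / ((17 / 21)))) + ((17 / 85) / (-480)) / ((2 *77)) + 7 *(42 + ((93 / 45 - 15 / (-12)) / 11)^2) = 60602463767729 / 199214400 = 304207.24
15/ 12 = 5/ 4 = 1.25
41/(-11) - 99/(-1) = 95.27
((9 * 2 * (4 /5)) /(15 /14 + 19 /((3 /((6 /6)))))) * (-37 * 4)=-447552 /1555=-287.81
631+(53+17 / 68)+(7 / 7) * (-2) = 2729 / 4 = 682.25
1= 1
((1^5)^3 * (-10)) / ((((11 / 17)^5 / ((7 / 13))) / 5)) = -237.36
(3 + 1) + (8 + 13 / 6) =85 / 6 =14.17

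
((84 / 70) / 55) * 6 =36 / 275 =0.13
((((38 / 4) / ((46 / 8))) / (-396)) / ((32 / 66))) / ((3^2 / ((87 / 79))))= -551 / 523296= -0.00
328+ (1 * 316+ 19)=663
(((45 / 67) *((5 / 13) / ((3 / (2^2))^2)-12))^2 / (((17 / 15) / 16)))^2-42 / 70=553125975193823314173 / 831649761143045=665094.85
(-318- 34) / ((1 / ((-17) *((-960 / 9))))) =-1914880 / 3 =-638293.33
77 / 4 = 19.25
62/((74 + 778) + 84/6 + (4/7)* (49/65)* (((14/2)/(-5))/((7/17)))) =0.07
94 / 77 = 1.22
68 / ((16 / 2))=8.50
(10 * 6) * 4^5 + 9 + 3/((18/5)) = 61449.83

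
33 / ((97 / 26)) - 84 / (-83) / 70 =356652 / 40255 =8.86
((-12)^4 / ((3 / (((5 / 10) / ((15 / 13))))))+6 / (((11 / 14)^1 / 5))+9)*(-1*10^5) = -304238181.82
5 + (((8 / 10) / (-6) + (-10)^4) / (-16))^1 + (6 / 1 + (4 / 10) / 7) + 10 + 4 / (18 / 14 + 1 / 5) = -1313113 / 2184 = -601.24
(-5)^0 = 1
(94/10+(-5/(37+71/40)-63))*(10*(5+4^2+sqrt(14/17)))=-5833352/517-833336*sqrt(238)/26367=-11770.66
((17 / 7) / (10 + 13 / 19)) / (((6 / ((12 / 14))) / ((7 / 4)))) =323 / 5684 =0.06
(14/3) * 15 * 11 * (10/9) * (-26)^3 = -135335200/9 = -15037244.44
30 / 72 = 0.42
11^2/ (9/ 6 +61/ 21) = 27.47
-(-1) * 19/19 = 1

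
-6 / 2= -3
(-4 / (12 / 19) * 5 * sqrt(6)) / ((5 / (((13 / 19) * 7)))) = -91 * sqrt(6) / 3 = -74.30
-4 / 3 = -1.33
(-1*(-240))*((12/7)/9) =45.71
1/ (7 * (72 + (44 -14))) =1/ 714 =0.00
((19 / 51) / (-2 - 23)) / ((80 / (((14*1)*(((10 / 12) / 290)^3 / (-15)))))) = 0.00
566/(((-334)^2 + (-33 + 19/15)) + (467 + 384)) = 8490/1685629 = 0.01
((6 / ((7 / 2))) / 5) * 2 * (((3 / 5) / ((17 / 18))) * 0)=0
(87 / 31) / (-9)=-29 / 93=-0.31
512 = 512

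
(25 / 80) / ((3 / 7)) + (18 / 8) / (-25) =767 / 1200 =0.64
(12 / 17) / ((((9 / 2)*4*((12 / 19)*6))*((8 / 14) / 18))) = 133 / 408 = 0.33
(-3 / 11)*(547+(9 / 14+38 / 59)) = -1358655 / 9086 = -149.53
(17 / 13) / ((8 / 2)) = 17 / 52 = 0.33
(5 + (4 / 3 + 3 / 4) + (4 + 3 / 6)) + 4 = 15.58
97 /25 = 3.88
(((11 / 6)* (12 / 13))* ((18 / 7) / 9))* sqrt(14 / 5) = 44* sqrt(70) / 455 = 0.81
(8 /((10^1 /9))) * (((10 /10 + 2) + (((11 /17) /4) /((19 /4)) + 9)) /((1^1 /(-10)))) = -279864 /323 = -866.45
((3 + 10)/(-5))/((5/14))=-182/25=-7.28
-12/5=-2.40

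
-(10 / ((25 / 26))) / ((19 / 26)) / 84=-338 / 1995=-0.17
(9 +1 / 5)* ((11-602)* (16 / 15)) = -144992 / 25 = -5799.68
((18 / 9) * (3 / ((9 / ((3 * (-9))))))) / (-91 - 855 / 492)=2952 / 15209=0.19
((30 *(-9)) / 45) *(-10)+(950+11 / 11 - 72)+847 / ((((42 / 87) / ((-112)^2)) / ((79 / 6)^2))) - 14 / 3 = 34338689401 / 9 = 3815409933.44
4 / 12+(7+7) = 43 / 3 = 14.33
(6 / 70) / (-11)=-3 / 385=-0.01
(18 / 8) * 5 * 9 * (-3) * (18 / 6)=-3645 / 4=-911.25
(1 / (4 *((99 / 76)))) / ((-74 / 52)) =-494 / 3663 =-0.13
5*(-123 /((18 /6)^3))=-22.78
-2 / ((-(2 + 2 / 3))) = 3 / 4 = 0.75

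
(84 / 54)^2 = 196 / 81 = 2.42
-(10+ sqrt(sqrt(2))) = -10 - 2^(1/ 4) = -11.19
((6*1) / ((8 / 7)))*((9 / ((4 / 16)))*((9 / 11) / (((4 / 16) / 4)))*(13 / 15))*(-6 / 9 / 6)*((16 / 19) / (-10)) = 104832 / 5225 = 20.06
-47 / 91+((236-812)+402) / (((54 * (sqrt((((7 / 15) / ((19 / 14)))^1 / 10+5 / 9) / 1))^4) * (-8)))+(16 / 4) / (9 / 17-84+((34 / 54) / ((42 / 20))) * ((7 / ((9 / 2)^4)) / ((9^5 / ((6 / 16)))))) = 3134643757996489857023 / 5286971093182090483808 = 0.59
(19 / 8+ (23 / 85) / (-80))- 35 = -221873 / 6800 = -32.63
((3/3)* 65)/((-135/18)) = -26/3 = -8.67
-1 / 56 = -0.02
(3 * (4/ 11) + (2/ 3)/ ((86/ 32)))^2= 3610000/ 2013561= 1.79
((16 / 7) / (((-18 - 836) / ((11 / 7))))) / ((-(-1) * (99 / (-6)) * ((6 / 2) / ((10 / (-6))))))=-80 / 564921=-0.00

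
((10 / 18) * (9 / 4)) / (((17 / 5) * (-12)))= -25 / 816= -0.03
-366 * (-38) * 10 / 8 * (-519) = -9022815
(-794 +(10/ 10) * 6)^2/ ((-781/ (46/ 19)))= -1924.89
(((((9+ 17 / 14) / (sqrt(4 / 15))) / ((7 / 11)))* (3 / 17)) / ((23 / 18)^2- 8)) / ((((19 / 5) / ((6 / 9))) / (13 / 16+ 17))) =-9555975* sqrt(15) / 13747832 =-2.69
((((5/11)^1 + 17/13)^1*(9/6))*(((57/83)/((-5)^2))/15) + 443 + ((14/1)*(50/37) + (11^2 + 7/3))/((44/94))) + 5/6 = 82093144343/109788250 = 747.74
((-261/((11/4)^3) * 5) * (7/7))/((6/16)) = -167.33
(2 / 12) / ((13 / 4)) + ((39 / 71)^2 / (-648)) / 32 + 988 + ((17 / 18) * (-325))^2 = 129370545367555 / 1358892288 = 95202.94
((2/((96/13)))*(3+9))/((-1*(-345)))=13/1380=0.01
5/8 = 0.62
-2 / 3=-0.67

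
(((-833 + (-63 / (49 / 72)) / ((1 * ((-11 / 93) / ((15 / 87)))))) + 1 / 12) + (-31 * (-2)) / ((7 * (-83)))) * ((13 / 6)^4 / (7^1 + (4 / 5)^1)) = -17055156342185 / 8647176384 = -1972.34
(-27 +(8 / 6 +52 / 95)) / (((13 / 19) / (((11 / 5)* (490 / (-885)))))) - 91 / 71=532231217 / 12252825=43.44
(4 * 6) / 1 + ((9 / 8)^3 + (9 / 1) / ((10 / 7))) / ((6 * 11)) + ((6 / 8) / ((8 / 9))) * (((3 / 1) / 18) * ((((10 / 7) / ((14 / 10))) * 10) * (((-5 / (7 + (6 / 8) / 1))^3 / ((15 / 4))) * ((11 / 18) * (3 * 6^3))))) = -16.57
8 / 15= 0.53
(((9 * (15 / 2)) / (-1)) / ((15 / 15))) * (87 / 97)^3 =-88897905 / 1825346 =-48.70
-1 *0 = 0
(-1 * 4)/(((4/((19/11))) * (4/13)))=-247/44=-5.61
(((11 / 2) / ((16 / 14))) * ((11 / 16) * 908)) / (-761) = -192269 / 48704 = -3.95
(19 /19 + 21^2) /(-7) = -442 /7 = -63.14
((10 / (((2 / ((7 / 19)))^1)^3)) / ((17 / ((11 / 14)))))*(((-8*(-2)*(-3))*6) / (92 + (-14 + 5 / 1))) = -97020 / 9678049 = -0.01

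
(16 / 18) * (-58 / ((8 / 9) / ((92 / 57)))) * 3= -5336 / 19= -280.84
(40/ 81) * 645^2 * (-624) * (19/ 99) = -7307248000/ 297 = -24603528.62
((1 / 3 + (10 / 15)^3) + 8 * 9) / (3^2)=8.07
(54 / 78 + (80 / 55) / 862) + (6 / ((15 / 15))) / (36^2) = 9300601 / 13312728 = 0.70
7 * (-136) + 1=-951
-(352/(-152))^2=-1936/361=-5.36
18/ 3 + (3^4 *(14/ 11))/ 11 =1860/ 121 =15.37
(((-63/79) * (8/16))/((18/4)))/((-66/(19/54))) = 133/281556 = 0.00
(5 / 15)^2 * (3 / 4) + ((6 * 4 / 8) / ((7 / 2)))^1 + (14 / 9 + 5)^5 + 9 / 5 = 100112056993 / 8266860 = 12110.05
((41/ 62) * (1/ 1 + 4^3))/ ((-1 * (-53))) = 2665/ 3286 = 0.81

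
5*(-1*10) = -50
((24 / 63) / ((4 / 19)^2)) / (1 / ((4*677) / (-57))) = -408.35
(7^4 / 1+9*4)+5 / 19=46308 / 19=2437.26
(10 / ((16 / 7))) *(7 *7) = 1715 / 8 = 214.38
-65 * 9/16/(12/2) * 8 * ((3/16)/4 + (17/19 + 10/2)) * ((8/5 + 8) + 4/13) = -2869.80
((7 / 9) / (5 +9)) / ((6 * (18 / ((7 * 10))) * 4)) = 35 / 3888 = 0.01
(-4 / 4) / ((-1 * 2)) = 1 / 2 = 0.50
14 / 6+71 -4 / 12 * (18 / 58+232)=-119 / 29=-4.10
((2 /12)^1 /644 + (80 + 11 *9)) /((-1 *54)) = -691657 /208656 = -3.31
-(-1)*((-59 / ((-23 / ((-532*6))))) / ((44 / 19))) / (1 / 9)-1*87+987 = -7823322 / 253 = -30922.22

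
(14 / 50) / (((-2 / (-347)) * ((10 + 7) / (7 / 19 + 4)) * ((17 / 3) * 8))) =604821 / 2196400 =0.28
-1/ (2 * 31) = -1/ 62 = -0.02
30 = 30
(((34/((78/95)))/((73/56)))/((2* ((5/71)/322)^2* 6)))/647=2363518460968/27630135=85541.33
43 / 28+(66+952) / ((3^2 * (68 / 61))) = 441265 / 4284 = 103.00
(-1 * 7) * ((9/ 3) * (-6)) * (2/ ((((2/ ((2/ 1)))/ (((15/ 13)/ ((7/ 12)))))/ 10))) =64800/ 13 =4984.62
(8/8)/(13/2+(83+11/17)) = 0.01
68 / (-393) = -68 / 393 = -0.17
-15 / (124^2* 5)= -3 / 15376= -0.00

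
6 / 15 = 2 / 5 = 0.40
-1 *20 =-20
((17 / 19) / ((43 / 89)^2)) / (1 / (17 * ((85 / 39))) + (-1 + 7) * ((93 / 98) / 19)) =9534388885 / 812568936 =11.73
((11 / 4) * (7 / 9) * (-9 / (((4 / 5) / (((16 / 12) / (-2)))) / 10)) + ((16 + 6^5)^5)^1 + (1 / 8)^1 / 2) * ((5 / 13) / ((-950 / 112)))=-742404583405190325221 / 570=-1302464181412614605.65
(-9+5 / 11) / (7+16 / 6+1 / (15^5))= -0.88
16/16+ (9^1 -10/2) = 5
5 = 5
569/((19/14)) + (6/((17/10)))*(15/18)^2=408641/969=421.71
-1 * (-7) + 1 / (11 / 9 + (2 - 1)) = 149 / 20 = 7.45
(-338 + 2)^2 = 112896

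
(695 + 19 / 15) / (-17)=-10444 / 255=-40.96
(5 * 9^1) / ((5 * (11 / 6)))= 54 / 11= 4.91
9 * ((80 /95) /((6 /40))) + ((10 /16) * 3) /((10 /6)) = 7851 /152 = 51.65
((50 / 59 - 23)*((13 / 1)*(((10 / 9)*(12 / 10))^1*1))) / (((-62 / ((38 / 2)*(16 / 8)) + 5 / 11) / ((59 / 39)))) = 546326 / 1107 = 493.52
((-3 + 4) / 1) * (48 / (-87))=-16 / 29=-0.55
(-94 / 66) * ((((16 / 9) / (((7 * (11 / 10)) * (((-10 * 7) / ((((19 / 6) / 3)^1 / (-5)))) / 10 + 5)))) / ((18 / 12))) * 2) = -114304 / 9948015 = -0.01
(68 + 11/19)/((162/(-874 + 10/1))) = -20848/57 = -365.75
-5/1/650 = -1/130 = -0.01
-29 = -29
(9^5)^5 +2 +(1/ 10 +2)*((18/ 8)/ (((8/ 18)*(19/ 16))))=136400617661451991866349391/ 190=717897987691852588770260.00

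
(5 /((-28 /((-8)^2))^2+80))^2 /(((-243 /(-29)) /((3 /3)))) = 0.00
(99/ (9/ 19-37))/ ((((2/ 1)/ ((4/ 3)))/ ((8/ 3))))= -1672/ 347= -4.82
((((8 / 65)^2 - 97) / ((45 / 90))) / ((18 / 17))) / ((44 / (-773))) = 54390599 / 16900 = 3218.38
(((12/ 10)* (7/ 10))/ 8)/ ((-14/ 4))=-3/ 100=-0.03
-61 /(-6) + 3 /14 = 218 /21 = 10.38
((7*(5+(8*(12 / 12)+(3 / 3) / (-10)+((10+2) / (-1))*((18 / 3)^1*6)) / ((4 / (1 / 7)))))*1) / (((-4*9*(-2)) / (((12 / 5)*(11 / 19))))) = -10417 / 7600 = -1.37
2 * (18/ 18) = 2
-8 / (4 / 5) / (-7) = 10 / 7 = 1.43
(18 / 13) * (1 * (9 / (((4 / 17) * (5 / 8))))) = 5508 / 65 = 84.74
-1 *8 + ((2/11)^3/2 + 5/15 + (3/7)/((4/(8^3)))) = 1319105/27951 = 47.19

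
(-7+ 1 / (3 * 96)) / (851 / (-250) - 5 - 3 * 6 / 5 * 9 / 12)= 251875 / 399744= 0.63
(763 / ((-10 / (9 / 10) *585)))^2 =582169 / 42250000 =0.01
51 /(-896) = -51 /896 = -0.06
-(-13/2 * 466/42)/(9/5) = 15145/378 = 40.07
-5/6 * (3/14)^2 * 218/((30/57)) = -6213/392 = -15.85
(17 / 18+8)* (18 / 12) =161 / 12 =13.42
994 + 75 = 1069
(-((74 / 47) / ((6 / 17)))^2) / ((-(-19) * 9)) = -395641 / 3399651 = -0.12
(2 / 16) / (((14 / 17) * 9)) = 17 / 1008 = 0.02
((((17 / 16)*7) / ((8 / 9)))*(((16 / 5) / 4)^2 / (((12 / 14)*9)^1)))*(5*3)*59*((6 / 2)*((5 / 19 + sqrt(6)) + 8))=147441*sqrt(6) / 80 + 23148237 / 1520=19743.54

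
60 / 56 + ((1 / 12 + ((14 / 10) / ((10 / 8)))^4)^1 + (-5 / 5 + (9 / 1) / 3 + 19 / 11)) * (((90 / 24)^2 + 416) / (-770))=-1229671111927 / 635250000000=-1.94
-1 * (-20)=20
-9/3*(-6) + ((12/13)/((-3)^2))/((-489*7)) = 2402942/133497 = 18.00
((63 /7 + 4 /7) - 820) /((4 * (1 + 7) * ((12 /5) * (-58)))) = 9455 /51968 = 0.18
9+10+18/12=41/2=20.50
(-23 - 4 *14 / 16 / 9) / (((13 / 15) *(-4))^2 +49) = -10525 / 27458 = -0.38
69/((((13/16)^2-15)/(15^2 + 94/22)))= -1103.21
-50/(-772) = 25/386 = 0.06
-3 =-3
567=567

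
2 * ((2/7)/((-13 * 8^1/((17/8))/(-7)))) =17/208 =0.08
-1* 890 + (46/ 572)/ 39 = -9927037/ 11154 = -890.00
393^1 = 393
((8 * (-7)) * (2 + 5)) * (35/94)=-6860/47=-145.96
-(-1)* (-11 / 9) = -11 / 9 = -1.22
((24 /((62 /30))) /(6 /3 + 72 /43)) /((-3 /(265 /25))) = -27348 /2449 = -11.17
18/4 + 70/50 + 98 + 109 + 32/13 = 27997/130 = 215.36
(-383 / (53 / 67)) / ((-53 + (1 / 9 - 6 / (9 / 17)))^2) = -2078541 / 17706452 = -0.12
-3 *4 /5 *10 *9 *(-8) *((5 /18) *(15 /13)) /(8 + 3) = 7200 /143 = 50.35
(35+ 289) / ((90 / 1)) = 18 / 5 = 3.60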